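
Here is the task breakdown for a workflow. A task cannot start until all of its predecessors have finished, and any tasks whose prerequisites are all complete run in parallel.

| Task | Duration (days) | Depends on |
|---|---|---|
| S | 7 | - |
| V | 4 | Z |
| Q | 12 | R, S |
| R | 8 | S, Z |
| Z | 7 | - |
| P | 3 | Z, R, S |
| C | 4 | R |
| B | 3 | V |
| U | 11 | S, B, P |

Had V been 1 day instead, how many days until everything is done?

29

Critical path before the change: Z→R→P→U = 7+8+3+11 = 29 giving 29 days.
V is off the critical path — its longest chain is 25 days, giving 4 of slack.
That remains the longest chain; total 29 days.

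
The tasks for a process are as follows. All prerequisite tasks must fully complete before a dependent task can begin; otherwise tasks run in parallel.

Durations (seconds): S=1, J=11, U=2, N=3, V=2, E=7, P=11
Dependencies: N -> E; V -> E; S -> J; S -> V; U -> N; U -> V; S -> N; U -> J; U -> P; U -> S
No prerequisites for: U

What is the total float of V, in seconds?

Critical path: U→S→J = 2+1+11 = 14, so the finish is 14 seconds.
V finishes as early as 5 and must finish by 7.
So V can slip 7 − 5 = 2 seconds.

2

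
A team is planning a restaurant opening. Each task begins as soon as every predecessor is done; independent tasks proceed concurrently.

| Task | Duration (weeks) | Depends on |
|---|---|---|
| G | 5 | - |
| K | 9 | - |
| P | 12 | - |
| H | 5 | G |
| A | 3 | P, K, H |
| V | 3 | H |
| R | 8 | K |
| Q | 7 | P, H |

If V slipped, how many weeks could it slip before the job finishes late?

P→Q = 12+7 = 19 sets the makespan at 19 weeks.
V finishes as early as 13 and must finish by 19.
Float = 19 − 13 = 6.

6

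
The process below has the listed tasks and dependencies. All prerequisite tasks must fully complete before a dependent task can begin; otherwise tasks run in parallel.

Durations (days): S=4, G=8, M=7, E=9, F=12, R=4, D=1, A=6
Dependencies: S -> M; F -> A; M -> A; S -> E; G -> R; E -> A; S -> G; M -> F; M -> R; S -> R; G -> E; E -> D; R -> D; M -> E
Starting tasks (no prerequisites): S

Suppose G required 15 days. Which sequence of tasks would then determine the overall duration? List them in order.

The binding path is S→M→F→A = 4+7+12+6 = 29; finish at 29 days.
The longest path through G is only 27 days, so G has float 2.
Now S→G→E→A = 4+15+9+6 = 34 is longest, so the finish becomes 34 days.

S, G, E, A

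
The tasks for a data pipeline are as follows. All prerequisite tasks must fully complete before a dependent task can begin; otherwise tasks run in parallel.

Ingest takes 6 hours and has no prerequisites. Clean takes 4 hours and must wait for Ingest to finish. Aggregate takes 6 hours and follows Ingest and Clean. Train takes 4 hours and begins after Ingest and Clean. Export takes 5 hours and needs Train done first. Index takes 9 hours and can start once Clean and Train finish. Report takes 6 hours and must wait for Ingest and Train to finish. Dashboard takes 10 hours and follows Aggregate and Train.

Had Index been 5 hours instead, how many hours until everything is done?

26

The binding path is Ingest→Clean→Aggregate→Dashboard = 6+4+6+10 = 26; finish at 26 hours.
Index has 3 hours of float (longest path through it is 23).
No other chain overtakes it, so the finish is 26 hours.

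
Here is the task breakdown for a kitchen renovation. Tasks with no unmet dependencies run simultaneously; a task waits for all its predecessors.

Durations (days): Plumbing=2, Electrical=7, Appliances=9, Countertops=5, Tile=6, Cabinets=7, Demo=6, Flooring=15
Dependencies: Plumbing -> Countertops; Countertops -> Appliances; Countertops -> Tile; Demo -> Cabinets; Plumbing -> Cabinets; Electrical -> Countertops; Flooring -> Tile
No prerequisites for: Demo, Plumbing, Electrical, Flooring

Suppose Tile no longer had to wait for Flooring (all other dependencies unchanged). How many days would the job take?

Original critical path: Electrical→Countertops→Appliances = 7+5+9 = 21 ⇒ 21 days.
Without Flooring→Tile, Tile's earliest start moves from 15 to 12.
After: Electrical→Countertops→Appliances = 7+5+9 = 21 → 21 days.

21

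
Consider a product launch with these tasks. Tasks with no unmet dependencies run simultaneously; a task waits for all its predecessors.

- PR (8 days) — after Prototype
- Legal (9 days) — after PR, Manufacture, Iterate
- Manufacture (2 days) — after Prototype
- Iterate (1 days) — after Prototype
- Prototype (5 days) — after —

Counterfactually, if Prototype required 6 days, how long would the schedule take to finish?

23

Critical path before the change: Prototype→PR→Legal = 5+8+9 = 22 giving 22 days.
Prototype lies on that path, so at 6 days the path becomes 23 days.
No other chain overtakes it, so the finish is 23 days.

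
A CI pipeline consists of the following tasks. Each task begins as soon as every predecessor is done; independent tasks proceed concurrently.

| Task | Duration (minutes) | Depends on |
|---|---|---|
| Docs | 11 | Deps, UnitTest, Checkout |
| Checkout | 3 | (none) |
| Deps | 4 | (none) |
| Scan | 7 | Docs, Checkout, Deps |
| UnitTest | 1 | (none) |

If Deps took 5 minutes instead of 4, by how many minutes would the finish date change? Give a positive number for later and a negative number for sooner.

Baseline: Deps→Docs→Scan = 4+11+7 = 22 → 22 minutes.
Deps is on the critical path; changing it to 5 makes that path 23 minutes.
The critical path is still Deps→Docs→Scan; finish is now 23 minutes.
Change in finish: 23 − 22 = +1 minutes.

1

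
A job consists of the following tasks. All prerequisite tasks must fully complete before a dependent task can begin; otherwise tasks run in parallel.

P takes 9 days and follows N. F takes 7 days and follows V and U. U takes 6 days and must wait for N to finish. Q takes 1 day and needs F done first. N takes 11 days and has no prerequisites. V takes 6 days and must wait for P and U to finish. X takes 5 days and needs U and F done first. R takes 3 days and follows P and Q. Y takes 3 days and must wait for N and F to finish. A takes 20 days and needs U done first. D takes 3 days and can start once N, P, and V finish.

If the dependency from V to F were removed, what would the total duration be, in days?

With the dependency in place, N→P→V→F→X = 11+9+6+7+5 = 38 sets the finish at 38 days.
Without V→F, F's earliest start moves from 26 to 17.
The longest chain is now N→U→A = 11+6+20 = 37, so the schedule takes 37 days.

37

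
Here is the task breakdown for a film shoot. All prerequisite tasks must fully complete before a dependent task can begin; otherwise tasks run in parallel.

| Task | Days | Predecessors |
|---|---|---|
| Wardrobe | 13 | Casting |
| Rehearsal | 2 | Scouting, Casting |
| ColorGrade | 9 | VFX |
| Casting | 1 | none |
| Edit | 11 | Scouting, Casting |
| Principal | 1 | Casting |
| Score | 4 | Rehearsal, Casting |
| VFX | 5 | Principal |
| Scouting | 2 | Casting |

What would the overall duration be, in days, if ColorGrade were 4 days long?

14

Actual critical path: Casting→Principal→VFX→ColorGrade = 1+1+5+9 = 16 ⇒ 16 days.
Since ColorGrade is critical, the -5 change carries straight to that chain (now 11 days).
New critical path: Casting→Scouting→Edit = 1+2+11 = 14 ⇒ 14 days.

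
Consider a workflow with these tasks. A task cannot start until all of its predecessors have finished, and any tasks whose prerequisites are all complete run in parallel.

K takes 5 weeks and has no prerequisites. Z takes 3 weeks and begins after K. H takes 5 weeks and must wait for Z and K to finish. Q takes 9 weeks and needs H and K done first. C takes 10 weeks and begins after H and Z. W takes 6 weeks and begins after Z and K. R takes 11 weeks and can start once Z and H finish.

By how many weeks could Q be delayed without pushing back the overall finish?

2

Critical path: K→Z→H→R = 5+3+5+11 = 24, so the finish is 24 weeks.
The longest chain containing Q totals 22 weeks.
Slack of Q = 15 − 13 = 2 weeks.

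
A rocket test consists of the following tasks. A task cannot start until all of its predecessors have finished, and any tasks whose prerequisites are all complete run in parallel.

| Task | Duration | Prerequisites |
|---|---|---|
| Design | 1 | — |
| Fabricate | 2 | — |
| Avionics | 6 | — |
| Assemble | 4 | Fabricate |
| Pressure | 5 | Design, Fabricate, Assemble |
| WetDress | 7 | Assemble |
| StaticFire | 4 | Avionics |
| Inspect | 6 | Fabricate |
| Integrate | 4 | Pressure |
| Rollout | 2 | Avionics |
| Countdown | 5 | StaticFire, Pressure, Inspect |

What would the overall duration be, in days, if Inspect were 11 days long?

As given, the longest chain is Fabricate→Assemble→Pressure→Countdown = 2+4+5+5 = 16, so the finish is 16 days.
The longest path through Inspect is only 13 days, so Inspect has float 3.
New critical path: Fabricate→Inspect→Countdown = 2+11+5 = 18 ⇒ 18 days.

18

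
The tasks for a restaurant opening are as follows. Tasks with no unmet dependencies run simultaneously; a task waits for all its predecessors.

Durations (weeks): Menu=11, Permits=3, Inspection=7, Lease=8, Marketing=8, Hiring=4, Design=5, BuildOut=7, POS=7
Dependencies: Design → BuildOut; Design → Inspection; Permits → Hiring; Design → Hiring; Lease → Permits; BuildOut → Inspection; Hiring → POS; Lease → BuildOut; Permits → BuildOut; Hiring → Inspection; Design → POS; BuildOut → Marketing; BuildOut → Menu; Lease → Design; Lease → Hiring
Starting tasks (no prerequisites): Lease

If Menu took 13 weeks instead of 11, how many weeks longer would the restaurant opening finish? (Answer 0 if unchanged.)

2

The binding path is Lease→Design→BuildOut→Menu = 8+5+7+11 = 31; finish at 31 weeks.
Menu lies on that path, so at 13 weeks the path becomes 33 weeks.
That remains the longest chain; total 33 weeks.
Change in finish: 33 − 31 = +2 weeks.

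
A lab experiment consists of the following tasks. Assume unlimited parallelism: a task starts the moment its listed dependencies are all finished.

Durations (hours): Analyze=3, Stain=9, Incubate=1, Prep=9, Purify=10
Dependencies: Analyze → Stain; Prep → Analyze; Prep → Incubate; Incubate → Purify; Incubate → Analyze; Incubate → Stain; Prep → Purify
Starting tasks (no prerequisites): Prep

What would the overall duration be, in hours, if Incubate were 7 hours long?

28

Baseline: Prep→Incubate→Analyze→Stain = 9+1+3+9 = 22 → 22 hours.
Since Incubate is critical, the +6 change carries straight to that chain (now 28 hours).
That remains the longest chain; total 28 hours.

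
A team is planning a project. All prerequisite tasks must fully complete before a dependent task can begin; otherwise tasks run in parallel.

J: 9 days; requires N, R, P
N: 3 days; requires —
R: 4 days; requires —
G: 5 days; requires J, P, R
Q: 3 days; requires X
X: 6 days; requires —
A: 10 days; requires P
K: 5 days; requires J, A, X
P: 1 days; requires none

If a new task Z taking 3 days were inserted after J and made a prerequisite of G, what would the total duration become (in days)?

Originally the plan takes 18 days.
With Z inserted, G now waits for max(J, P, R, Z).
New critical path: R→J→Z→G = 4+9+3+5 = 21 ⇒ 21 days.

21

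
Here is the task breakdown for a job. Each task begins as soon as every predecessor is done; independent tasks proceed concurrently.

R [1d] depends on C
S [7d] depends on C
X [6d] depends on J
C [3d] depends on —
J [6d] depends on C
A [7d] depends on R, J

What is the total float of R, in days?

5

Critical path: C→J→A = 3+6+7 = 16, so the finish is 16 days.
Longest path through R: 11 days (earliest finish 4, latest finish 9).
Float = 16 − 11 = 5.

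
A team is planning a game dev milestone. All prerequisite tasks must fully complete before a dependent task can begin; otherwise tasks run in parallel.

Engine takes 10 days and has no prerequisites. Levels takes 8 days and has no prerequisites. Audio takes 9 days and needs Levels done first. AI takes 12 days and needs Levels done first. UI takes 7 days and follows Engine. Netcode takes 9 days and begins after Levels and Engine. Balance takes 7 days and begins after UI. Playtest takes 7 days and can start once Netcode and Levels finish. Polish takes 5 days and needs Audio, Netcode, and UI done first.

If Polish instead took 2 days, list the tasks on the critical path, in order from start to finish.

As given, the longest chain is Engine→Netcode→Playtest = 10+9+7 = 26, so the finish is 26 days.
Polish has 2 days of float (longest path through it is 24).
That remains the longest chain; total 26 days.

Engine, Netcode, Playtest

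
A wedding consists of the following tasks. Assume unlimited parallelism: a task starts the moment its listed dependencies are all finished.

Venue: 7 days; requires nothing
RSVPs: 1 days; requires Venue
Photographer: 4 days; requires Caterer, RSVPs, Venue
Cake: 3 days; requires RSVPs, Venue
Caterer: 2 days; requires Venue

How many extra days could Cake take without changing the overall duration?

Venue→Caterer→Photographer = 7+2+4 = 13 sets the makespan at 13 days.
The longest chain containing Cake totals 11 days.
Slack of Cake = 10 − 8 = 2 days.

2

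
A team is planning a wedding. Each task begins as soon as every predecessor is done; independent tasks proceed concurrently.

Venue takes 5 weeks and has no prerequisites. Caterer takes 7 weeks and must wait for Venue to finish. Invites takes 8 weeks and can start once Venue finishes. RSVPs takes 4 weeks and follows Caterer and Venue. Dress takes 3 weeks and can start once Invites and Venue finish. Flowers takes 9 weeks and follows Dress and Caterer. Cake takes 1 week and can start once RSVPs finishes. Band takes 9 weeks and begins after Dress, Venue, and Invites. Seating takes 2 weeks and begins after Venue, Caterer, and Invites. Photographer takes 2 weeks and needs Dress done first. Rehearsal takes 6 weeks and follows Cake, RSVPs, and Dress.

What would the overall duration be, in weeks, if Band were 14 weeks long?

30

As given, the longest chain is Venue→Invites→Dress→Band = 5+8+3+9 = 25, so the finish is 25 weeks.
Since Band is critical, the +5 change carries straight to that chain (now 30 weeks).
The critical path is still Venue→Invites→Dress→Band; finish is now 30 weeks.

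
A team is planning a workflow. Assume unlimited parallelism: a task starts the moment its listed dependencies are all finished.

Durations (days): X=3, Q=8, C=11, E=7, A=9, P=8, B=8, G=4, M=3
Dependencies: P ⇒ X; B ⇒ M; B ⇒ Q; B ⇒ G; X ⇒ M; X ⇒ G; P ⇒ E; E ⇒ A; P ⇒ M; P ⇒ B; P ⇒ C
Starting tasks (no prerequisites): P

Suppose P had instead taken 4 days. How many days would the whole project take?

20

As given, the longest chain is P→B→Q = 8+8+8 = 24, so the finish is 24 days.
Since P is critical, the -4 change carries straight to that chain (now 20 days).
No other chain overtakes it, so the finish is 20 days.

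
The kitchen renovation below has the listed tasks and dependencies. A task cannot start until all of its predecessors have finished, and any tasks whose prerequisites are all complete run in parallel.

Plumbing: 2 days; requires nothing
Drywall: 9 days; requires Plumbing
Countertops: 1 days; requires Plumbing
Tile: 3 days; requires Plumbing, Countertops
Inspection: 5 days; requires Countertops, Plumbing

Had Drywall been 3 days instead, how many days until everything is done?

8

As given, the longest chain is Plumbing→Drywall = 2+9 = 11, so the finish is 11 days.
Drywall is on the critical path; changing it to 3 makes that path 5 days.
The binding chain switches to Plumbing→Countertops→Inspection = 2+1+5 = 8; finish 8 days.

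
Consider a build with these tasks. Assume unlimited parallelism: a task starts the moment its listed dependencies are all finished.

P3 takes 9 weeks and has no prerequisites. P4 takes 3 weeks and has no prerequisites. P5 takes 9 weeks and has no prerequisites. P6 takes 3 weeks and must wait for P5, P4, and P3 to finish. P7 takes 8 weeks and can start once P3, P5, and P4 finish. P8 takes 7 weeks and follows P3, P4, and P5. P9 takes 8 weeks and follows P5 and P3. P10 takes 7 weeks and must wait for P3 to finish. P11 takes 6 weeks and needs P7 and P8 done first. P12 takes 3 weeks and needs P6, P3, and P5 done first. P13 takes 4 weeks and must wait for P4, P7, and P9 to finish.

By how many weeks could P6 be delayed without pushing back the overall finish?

Critical path: P3→P7→P11 = 9+8+6 = 23, so the finish is 23 weeks.
Longest path through P6: 15 weeks (earliest finish 12, latest finish 20).
So P6 can slip 20 − 12 = 8 weeks.

8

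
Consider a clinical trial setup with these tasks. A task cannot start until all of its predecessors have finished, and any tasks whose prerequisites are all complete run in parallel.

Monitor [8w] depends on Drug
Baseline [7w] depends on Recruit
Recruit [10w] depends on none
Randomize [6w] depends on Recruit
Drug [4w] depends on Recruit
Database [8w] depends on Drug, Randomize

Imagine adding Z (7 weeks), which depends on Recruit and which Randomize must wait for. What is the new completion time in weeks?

Originally the job takes 24 weeks.
With Z inserted, Randomize now waits for max(Recruit, Z).
New critical path: Recruit→Z→Randomize→Database = 10+7+6+8 = 31 ⇒ 31 weeks.

31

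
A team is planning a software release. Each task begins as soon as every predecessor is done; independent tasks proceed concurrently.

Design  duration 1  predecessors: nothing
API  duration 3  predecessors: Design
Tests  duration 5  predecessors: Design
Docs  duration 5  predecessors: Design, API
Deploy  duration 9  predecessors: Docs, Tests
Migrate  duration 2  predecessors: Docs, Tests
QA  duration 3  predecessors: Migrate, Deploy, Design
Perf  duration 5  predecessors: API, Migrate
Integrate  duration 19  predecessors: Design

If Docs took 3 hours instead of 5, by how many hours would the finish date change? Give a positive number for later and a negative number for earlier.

-1

Critical path before the change: Design→API→Docs→Deploy→QA = 1+3+5+9+3 = 21 giving 21 hours.
Since Docs is critical, the -2 change carries straight to that chain (now 19 hours).
Now Design→Integrate = 1+19 = 20 is longest, so the finish becomes 20 hours.
Change in finish: 20 − 21 = -1 hours.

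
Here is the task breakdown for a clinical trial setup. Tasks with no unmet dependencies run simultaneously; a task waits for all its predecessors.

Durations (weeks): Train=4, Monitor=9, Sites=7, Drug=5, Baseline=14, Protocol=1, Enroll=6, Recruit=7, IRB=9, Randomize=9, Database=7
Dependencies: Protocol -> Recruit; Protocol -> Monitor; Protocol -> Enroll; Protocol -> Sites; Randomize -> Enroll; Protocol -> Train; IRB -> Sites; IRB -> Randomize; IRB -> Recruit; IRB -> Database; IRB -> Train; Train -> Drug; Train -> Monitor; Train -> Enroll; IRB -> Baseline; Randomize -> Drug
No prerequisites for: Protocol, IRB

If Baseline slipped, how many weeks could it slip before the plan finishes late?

IRB→Randomize→Enroll = 9+9+6 = 24 sets the makespan at 24 weeks.
The longest chain containing Baseline totals 23 weeks.
So Baseline can slip 24 − 23 = 1 week.

1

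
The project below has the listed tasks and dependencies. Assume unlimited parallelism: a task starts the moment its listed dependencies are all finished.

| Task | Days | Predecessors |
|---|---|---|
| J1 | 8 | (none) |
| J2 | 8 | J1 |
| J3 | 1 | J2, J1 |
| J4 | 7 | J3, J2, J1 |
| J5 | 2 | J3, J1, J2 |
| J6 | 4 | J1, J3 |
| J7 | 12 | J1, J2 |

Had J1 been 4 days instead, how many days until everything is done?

Actual critical path: J1→J2→J7 = 8+8+12 = 28 ⇒ 28 days.
Since J1 is critical, the -4 change carries straight to that chain (now 24 days).
That remains the longest chain; total 24 days.

24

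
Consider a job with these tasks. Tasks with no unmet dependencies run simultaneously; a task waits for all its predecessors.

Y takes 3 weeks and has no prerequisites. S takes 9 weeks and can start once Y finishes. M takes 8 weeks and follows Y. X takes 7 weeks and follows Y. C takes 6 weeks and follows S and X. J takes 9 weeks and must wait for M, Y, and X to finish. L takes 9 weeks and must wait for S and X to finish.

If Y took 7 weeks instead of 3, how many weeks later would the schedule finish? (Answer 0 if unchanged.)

Critical path before the change: Y→S→L = 3+9+9 = 21 giving 21 weeks.
Since Y is critical, the +4 change carries straight to that chain (now 25 weeks).
The critical path is still Y→S→L; finish is now 25 weeks.
Change in finish: 25 − 21 = +4 weeks.

4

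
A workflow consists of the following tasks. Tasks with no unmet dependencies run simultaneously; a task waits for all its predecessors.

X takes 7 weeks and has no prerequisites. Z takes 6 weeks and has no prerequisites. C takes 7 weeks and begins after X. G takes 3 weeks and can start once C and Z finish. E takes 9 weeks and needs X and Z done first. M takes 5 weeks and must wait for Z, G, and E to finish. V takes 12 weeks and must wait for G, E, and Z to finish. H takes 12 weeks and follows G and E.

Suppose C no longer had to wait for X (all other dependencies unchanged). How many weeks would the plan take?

28

Original critical path: X→C→G→V = 7+7+3+12 = 29 ⇒ 29 weeks.
Without X→C, C's earliest start moves from 7 to 0.
The longest chain is now X→E→V = 7+9+12 = 28, so the plan takes 28 weeks.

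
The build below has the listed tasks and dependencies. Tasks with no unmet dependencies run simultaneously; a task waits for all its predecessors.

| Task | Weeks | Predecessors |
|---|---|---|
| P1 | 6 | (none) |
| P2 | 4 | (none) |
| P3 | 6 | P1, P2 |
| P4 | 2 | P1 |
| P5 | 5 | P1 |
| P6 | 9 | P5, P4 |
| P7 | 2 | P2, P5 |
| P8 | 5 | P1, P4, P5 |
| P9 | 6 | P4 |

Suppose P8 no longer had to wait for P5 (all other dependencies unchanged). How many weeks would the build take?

Before: longest chain P1→P5→P6 = 6+5+9 = 20, finish 20.
Without P5→P8, P8's earliest start moves from 11 to 8.
After: P1→P5→P6 = 6+5+9 = 20 → 20 weeks.

20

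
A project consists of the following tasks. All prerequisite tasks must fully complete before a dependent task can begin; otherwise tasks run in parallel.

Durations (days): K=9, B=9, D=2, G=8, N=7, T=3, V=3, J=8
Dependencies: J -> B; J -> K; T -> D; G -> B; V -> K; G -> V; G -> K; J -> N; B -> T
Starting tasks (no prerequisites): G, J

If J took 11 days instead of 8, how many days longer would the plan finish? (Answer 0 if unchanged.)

As given, the longest chain is J→B→T→D = 8+9+3+2 = 22, so the finish is 22 days.
J is on the critical path; changing it to 11 makes that path 25 days.
The critical path is still J→B→T→D; finish is now 25 days.
Change in finish: 25 − 22 = +3 days.

3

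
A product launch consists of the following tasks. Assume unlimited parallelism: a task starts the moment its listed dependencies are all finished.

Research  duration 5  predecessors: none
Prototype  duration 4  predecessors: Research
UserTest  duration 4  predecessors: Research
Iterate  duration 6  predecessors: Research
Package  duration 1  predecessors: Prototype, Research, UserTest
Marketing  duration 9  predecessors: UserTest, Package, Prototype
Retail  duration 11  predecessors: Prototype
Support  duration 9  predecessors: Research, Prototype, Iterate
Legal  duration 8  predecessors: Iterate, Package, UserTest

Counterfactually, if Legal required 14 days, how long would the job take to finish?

25

Baseline: Research→Prototype→Retail = 5+4+11 = 20 → 20 days.
Legal is off the critical path — its longest chain is 19 days, giving 1 of slack.
New critical path: Research→Iterate→Legal = 5+6+14 = 25 ⇒ 25 days.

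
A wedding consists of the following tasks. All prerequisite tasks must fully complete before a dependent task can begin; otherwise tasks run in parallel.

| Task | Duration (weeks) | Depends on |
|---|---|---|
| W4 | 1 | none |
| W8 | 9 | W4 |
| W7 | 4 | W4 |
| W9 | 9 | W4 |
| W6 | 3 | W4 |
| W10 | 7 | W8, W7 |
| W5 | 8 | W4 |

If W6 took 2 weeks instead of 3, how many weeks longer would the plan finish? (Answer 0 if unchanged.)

0

Critical path before the change: W4→W8→W10 = 1+9+7 = 17 giving 17 weeks.
W6 is off the critical path — its longest chain is 4 weeks, giving 13 of slack.
That remains the longest chain; total 17 weeks.
Change in finish: 17 − 17 = +0 weeks.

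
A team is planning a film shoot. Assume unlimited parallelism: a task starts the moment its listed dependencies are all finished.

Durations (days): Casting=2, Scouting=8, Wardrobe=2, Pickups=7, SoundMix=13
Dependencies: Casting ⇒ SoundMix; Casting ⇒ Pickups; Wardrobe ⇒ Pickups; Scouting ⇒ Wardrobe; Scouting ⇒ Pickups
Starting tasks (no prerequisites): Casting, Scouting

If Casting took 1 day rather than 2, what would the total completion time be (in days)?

17

As given, the longest chain is Scouting→Wardrobe→Pickups = 8+2+7 = 17, so the finish is 17 days.
Casting is off the critical path — its longest chain is 15 days, giving 2 of slack.
That remains the longest chain; total 17 days.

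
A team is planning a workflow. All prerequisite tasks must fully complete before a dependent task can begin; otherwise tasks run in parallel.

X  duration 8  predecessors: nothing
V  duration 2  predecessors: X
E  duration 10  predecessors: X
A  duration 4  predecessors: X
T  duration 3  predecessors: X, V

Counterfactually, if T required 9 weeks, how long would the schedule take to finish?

Baseline: X→E = 8+10 = 18 → 18 weeks.
T has 5 weeks of float (longest path through it is 13).
The binding chain switches to X→V→T = 8+2+9 = 19; finish 19 weeks.

19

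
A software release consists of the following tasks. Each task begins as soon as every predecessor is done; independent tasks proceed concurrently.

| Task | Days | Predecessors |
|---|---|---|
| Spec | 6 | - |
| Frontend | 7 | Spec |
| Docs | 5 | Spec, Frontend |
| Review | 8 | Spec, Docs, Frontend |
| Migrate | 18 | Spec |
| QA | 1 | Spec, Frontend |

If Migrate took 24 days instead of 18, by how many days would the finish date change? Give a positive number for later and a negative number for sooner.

4

Baseline: Spec→Frontend→Docs→Review = 6+7+5+8 = 26 → 26 days.
Migrate has 2 days of float (longest path through it is 24).
The binding chain switches to Spec→Migrate = 6+24 = 30; finish 30 days.
Change in finish: 30 − 26 = +4 days.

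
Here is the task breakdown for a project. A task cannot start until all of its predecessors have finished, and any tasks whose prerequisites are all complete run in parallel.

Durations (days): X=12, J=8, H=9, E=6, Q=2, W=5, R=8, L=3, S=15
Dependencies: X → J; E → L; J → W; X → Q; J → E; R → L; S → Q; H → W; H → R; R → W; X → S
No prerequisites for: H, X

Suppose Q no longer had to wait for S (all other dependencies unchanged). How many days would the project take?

Before: longest chain X→J→E→L = 12+8+6+3 = 29, finish 29.
Without S→Q, Q's earliest start moves from 27 to 12.
After: X→J→E→L = 12+8+6+3 = 29 → 29 days.

29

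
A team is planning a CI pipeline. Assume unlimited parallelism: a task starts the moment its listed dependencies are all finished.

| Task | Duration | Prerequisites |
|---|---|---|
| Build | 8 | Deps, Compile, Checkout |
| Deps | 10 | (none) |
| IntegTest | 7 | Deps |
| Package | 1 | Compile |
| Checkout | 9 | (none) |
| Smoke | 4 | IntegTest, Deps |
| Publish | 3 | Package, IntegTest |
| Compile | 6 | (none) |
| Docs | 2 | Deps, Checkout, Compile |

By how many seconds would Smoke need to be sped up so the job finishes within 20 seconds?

Current finish: 21 seconds; target: 20.
Smoke is on every critical path, so each second cut from Smoke cuts the finish by one (this holds down to a finish of 20).
Need 21 − 20 = 1 second off Smoke → Smoke becomes 3 seconds, finish becomes 20.

1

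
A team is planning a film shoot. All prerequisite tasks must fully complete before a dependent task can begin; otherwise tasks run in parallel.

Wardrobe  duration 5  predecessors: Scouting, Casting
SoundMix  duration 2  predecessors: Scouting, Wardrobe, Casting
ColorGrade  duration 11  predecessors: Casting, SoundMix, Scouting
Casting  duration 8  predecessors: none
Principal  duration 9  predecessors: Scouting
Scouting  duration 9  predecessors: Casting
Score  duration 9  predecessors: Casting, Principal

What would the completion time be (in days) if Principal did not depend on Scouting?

With the dependency in place, Casting→Scouting→Wardrobe→SoundMix→ColorGrade = 8+9+5+2+11 = 35 sets the finish at 35 days.
Without Scouting→Principal, Principal's earliest start moves from 17 to 0.
After: Casting→Scouting→Wardrobe→SoundMix→ColorGrade = 8+9+5+2+11 = 35 → 35 days.

35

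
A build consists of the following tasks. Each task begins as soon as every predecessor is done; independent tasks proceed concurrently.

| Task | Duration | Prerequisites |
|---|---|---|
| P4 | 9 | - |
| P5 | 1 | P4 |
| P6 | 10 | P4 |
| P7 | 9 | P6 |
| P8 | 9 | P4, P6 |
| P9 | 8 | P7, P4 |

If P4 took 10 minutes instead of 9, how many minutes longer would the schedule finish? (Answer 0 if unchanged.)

Baseline: P4→P6→P7→P9 = 9+10+9+8 = 36 → 36 minutes.
Since P4 is critical, the +1 change carries straight to that chain (now 37 minutes).
The critical path is still P4→P6→P7→P9; finish is now 37 minutes.
Change in finish: 37 − 36 = +1 minutes.

1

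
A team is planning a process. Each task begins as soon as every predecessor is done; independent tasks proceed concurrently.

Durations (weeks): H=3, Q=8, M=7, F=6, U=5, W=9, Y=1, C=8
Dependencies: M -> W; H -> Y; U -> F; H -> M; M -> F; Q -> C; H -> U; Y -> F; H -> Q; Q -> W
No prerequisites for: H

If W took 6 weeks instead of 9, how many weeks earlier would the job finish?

1

The binding path is H→Q→W = 3+8+9 = 20; finish at 20 weeks.
W is on the critical path; changing it to 6 makes that path 17 weeks.
Now H→Q→C = 3+8+8 = 19 is longest, so the finish becomes 19 weeks.
Change in finish: 19 − 20 = -1 weeks.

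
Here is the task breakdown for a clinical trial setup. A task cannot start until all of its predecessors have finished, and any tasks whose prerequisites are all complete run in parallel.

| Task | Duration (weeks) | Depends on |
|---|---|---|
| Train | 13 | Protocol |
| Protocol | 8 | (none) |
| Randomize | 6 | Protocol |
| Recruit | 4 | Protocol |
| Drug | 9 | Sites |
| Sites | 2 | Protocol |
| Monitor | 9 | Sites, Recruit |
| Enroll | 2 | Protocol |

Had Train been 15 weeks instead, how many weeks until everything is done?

23

Baseline: Protocol→Train = 8+13 = 21 → 21 weeks.
Since Train is critical, the +2 change carries straight to that chain (now 23 weeks).
No other chain overtakes it, so the finish is 23 weeks.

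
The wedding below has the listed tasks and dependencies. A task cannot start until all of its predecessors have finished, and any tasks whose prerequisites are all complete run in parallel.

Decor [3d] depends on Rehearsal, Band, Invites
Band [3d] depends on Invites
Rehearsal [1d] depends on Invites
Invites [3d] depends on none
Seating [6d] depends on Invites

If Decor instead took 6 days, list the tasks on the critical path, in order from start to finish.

Invites, Band, Decor

As given, the longest chain is Invites→Band→Decor = 3+3+3 = 9, so the finish is 9 days.
Since Decor is critical, the +3 change carries straight to that chain (now 12 days).
That remains the longest chain; total 12 days.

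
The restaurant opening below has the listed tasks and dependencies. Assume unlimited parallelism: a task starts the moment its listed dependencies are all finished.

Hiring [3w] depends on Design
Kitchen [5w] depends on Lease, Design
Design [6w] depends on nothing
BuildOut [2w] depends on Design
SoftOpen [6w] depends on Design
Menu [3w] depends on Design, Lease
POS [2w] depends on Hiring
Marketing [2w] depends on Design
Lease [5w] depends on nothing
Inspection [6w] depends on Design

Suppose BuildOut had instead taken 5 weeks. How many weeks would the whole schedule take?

12

Actual critical path: Design→SoftOpen = 6+6 = 12 ⇒ 12 weeks.
BuildOut is off the critical path — its longest chain is 8 weeks, giving 4 of slack.
The critical path is still Design→SoftOpen; finish is now 12 weeks.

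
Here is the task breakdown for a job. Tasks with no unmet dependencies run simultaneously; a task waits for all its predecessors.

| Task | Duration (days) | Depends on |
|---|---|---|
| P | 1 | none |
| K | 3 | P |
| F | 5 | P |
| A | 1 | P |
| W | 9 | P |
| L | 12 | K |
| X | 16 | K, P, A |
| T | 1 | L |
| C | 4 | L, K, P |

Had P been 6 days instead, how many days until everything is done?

25

Baseline: P→K→L→C = 1+3+12+4 = 20 → 20 days.
Since P is critical, the +5 change carries straight to that chain (now 25 days).
That remains the longest chain; total 25 days.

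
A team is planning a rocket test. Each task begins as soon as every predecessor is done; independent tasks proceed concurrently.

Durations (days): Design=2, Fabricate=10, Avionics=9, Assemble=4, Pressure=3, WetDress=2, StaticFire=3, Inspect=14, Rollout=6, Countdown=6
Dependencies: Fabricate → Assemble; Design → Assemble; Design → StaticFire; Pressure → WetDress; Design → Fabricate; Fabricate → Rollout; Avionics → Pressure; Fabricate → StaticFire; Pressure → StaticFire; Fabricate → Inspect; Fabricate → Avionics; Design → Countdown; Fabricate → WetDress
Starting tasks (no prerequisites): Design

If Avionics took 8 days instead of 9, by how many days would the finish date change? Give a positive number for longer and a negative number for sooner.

-1

Actual critical path: Design→Fabricate→Avionics→Pressure→StaticFire = 2+10+9+3+3 = 27 ⇒ 27 days.
Avionics lies on that path, so at 8 days the path becomes 26 days.
No other chain overtakes it, so the finish is 26 days.
Change in finish: 26 − 27 = -1 days.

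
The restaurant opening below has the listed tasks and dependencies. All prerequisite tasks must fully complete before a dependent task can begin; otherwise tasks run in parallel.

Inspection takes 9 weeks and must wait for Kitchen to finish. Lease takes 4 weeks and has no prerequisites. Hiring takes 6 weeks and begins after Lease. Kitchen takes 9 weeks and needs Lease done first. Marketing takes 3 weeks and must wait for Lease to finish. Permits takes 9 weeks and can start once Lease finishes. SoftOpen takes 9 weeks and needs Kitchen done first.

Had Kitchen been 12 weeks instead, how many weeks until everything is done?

The binding path is Lease→Kitchen→SoftOpen = 4+9+9 = 22; finish at 22 weeks.
Kitchen is on the critical path; changing it to 12 makes that path 25 weeks.
That remains the longest chain; total 25 weeks.

25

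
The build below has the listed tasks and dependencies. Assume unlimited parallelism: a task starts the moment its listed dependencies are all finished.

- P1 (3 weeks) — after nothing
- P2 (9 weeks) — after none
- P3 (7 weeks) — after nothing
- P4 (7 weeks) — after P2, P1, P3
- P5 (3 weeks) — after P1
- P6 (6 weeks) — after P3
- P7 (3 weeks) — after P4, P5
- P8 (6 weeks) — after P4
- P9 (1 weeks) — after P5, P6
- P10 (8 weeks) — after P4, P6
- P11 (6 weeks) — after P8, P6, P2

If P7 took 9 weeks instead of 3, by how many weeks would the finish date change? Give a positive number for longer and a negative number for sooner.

Critical path before the change: P2→P4→P8→P11 = 9+7+6+6 = 28 giving 28 weeks.
The longest path through P7 is only 19 weeks, so P7 has float 9.
That remains the longest chain; total 28 weeks.
Change in finish: 28 − 28 = +0 weeks.

0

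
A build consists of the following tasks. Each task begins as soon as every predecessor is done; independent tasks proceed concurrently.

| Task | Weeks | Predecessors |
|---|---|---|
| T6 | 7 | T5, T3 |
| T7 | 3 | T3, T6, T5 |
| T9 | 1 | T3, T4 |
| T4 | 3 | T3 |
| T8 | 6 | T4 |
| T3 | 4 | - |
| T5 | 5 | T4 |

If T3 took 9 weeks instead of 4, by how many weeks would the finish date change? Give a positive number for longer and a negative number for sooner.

As given, the longest chain is T3→T4→T5→T6→T7 = 4+3+5+7+3 = 22, so the finish is 22 weeks.
T3 lies on that path, so at 9 weeks the path becomes 27 weeks.
The critical path is still T3→T4→T5→T6→T7; finish is now 27 weeks.
Change in finish: 27 − 22 = +5 weeks.

5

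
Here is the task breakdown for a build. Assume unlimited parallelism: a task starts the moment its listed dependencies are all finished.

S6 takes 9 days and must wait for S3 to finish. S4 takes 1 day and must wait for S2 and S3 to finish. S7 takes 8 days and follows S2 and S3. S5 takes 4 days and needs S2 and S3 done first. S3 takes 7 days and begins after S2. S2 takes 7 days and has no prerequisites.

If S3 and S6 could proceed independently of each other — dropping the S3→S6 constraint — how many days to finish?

Original critical path: S2→S3→S6 = 7+7+9 = 23 ⇒ 23 days.
Without S3→S6, S6's earliest start moves from 14 to 0.
New critical path: S2→S3→S7 = 7+7+8 = 22 ⇒ 22 days.

22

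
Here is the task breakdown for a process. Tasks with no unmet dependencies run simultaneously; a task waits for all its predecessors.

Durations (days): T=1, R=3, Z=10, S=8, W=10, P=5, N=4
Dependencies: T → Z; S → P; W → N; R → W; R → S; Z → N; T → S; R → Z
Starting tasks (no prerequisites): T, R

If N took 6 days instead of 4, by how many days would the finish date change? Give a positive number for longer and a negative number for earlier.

Actual critical path: R→Z→N = 3+10+4 = 17 ⇒ 17 days.
Since N is critical, the +2 change carries straight to that chain (now 19 days).
That remains the longest chain; total 19 days.
Change in finish: 19 − 17 = +2 days.

2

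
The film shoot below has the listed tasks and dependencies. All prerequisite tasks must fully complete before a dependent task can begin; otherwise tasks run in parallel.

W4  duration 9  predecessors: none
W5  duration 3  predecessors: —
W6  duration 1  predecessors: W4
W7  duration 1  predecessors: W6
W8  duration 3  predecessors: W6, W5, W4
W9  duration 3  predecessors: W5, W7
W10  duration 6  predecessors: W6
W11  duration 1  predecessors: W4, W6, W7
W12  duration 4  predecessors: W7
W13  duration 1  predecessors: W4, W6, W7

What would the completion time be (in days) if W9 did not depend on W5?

Original critical path: W4→W6→W10 = 9+1+6 = 16 ⇒ 16 days.
Dropping W5→W9 doesn't change W9's earliest start (11); another predecessor still binds.
After: W4→W6→W10 = 9+1+6 = 16 → 16 days.

16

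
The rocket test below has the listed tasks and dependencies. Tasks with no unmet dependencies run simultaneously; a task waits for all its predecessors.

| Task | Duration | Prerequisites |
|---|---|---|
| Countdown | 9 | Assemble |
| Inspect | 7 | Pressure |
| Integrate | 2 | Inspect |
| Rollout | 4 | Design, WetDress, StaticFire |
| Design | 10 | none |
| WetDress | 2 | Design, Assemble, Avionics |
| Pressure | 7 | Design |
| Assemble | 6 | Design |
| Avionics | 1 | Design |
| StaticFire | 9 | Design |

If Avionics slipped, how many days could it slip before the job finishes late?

9

Critical path: Design→Pressure→Inspect→Integrate = 10+7+7+2 = 26, so the finish is 26 days.
Longest path through Avionics: 17 days (earliest finish 11, latest finish 20).
Slack of Avionics = 19 − 10 = 9 days.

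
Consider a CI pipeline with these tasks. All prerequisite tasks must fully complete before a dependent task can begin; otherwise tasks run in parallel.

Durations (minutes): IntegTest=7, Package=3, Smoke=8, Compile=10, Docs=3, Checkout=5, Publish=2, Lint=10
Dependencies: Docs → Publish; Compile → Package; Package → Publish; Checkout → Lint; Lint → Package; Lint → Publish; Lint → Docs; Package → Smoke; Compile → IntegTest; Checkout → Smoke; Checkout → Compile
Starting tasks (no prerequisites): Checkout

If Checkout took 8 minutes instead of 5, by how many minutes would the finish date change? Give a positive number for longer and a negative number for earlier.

3

Actual critical path: Checkout→Compile→Package→Smoke = 5+10+3+8 = 26 ⇒ 26 minutes.
Checkout lies on that path, so at 8 minutes the path becomes 29 minutes.
The critical path is still Checkout→Compile→Package→Smoke; finish is now 29 minutes.
Change in finish: 29 − 26 = +3 minutes.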